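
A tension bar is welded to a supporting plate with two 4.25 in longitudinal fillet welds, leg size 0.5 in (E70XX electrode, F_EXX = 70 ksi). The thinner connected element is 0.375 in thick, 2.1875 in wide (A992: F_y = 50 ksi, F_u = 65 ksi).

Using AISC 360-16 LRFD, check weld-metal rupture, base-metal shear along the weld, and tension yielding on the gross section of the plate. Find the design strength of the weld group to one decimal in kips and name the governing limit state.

36.9 kips (gross-section yield governs)

Weld metal: throat = 0.707×0.5 = 0.3535 in, L = 2×4.25 = 8.5 in. φR_n = 0.75 × 0.6 × 70 × 0.3535 × 8.5 = 94.6 kips.
Base metal shear (0.375 in plate): yield φR_n = 1.0×0.6×50×0.375×8.5 = 95.6 kips; rupture φR_n = 0.75×0.6×65×0.375×8.5 = 93.2 kips; take 93.2 kips (rupture).
Tension yield (gross): A_g = 2.1875×0.375 = 0.82031 in². φR_n = 0.90 × 50 × 0.82031 = 36.9 kips.
Governing: min(94.6, 93.2, 36.9) = 36.9 kips → gross-section yield.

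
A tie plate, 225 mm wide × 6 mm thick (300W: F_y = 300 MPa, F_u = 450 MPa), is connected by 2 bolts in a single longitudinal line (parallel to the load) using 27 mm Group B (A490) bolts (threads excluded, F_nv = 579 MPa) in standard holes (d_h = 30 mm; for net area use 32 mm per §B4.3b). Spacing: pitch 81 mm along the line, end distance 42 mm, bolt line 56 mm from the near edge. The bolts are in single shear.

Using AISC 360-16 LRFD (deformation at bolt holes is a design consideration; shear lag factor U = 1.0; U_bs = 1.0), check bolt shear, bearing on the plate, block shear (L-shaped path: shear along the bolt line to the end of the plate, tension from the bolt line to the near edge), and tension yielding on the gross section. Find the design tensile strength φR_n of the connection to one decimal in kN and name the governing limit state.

Bolt shear: A_b = π(27)²/4 = 572.56 mm². φR_n = 0.75 × 579 × 572.56 × 2 × 1 = 497.3 kN.
Bearing (6 mm plate, F_u = 450 MPa): end bolts L_c = 42 − 30/2 = 27, R_n = min(1.2×27×6×450, 2.4×27×6×450) = 87.48 kN/bolt; interior L_c = 81 − 30 = 51, R_n = 165.24 kN/bolt. φR_n = 0.75 × (1×87.48 + 1×165.24) = 189.5 kN.
Block shear: shear path 1×[42+1×81] = 1×123 mm, A_gv = 738, A_nv = 1×(123 − 1.5×32)×6 = 450 mm²; tension to near edge: (56 − 0.5×32)×6 = 240 mm². R_n = min(0.6×450×450, 0.6×300×738) + 1.0×450×240 = min(121.5, 132.84) + 108 = 229.5 kN. φR_n = 0.75 × 229.5 = 172.1 kN.
Tension yield (gross): A_g = 225×6 = 1350 mm². φR_n = 0.90 × 300 × 1350 = 364.5 kN.
Governing: min(497.3, 189.5, 172.1, 364.5) = 172.1 kN → block shear.

172.1 kN (block shear governs)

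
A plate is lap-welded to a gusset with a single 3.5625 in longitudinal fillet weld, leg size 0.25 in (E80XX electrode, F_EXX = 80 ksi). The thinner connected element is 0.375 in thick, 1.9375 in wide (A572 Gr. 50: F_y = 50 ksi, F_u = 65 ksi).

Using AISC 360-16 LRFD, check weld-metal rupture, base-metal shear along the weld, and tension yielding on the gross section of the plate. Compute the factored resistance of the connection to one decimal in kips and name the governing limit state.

22.7 kips (weld metal governs)

Weld metal: throat = 0.707×0.25 = 0.17675 in, L = 3.5625 in. φR_n = 0.75 × 0.6 × 80 × 0.17675 × 3.5625 = 22.7 kips.
Base metal shear (0.375 in plate): yield φR_n = 1.0×0.6×50×0.375×3.5625 = 40.1 kips; rupture φR_n = 0.75×0.6×65×0.375×3.5625 = 39.1 kips; take 39.1 kips (rupture).
Tension yield (gross): A_g = 1.9375×0.375 = 0.72656 in². φR_n = 0.90 × 50 × 0.72656 = 32.7 kips.
Governing: min(22.7, 39.1, 32.7) = 22.7 kips → weld metal.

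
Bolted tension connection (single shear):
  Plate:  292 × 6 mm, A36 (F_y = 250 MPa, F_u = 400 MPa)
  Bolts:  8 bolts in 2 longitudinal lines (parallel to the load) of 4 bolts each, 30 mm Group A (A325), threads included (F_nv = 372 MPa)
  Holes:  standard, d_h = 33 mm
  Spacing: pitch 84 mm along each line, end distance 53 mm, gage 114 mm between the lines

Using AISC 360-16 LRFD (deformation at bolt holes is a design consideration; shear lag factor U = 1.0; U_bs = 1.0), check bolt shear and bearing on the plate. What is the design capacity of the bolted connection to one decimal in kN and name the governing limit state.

818.6 kN (bearing governs)

Bolt shear: A_b = π(30)²/4 = 706.86 mm². φR_n = 0.75 × 372 × 706.86 × 8 × 1 = 1577.7 kN.
Bearing (6 mm plate, F_u = 400 MPa): end bolts L_c = 53 − 33/2 = 36.5, R_n = min(1.2×36.5×6×400, 2.4×30×6×400) = 105.12 kN/bolt; interior L_c = 84 − 33 = 51, R_n = 146.88 kN/bolt. φR_n = 0.75 × (2×105.12 + 6×146.88) = 818.6 kN.
Governing: min(1577.7, 818.6) = 818.6 kN → bearing.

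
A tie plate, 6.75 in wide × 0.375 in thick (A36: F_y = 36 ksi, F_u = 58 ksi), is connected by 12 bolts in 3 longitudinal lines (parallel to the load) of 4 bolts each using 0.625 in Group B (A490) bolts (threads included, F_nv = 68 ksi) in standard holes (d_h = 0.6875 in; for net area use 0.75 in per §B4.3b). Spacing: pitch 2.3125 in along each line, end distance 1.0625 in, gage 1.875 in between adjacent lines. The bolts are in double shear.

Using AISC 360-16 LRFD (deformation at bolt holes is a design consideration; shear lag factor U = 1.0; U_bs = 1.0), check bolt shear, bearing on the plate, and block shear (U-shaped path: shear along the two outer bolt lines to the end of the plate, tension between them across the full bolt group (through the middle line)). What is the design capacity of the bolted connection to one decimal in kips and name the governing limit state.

Bolt shear: A_b = π(0.625)²/4 = 0.3068 in². φR_n = 0.75 × 68 × 0.3068 × 12 × 2 = 375.5 kips.
Bearing (0.375 in plate, F_u = 58 ksi): end bolts L_c = 1.0625 − 0.6875/2 = 0.71875, R_n = min(1.2×0.71875×0.375×58, 2.4×0.625×0.375×58) = 18.759 kips/bolt; interior L_c = 2.3125 − 0.6875 = 1.625, R_n = 32.625 kips/bolt. φR_n = 0.75 × (3×18.759 + 9×32.625) = 262.4 kips.
Block shear: shear path 2×[1.0625+3×2.3125] = 2×8 in, A_gv = 6, A_nv = 2×(8 − 3.5×0.75)×0.375 = 4.0313 in²; tension across gage: (3.75 − 2×0.75)×0.375 = 0.84375 in². R_n = min(0.6×58×4.0313, 0.6×36×6) + 1.0×58×0.84375 = min(140.29, 129.6) + 48.938 = 178.54 kips. φR_n = 0.75 × 178.54 = 133.9 kips.
Governing: min(375.5, 262.4, 133.9) = 133.9 kips → block shear.

133.9 kips (block shear governs)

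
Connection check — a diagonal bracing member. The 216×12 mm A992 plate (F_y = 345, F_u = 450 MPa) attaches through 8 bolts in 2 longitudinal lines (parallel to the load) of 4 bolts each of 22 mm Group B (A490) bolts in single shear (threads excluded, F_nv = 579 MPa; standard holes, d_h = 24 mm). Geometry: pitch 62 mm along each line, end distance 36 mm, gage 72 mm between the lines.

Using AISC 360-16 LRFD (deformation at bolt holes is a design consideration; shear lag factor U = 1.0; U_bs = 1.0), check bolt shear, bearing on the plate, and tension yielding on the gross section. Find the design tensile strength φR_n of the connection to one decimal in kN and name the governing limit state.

Bolt shear: A_b = π(22)²/4 = 380.13 mm². φR_n = 0.75 × 579 × 380.13 × 8 × 1 = 1320.6 kN.
Bearing (12 mm plate, F_u = 450 MPa): end bolts L_c = 36 − 24/2 = 24, R_n = min(1.2×24×12×450, 2.4×22×12×450) = 155.52 kN/bolt; interior L_c = 62 − 24 = 38, R_n = 246.24 kN/bolt. φR_n = 0.75 × (2×155.52 + 6×246.24) = 1341.4 kN.
Tension yield (gross): A_g = 216×12 = 2592 mm². φR_n = 0.90 × 345 × 2592 = 804.8 kN.
Governing: min(1320.6, 1341.4, 804.8) = 804.8 kN → gross-section yield.

804.8 kN (gross-section yield governs)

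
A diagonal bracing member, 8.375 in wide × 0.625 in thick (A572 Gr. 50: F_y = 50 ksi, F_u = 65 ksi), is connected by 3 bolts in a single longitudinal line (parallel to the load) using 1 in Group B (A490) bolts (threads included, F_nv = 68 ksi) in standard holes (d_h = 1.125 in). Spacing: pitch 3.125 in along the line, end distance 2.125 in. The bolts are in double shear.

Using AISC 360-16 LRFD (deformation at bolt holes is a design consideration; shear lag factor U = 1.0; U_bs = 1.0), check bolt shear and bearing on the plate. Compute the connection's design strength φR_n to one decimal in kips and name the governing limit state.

203.4 kips (bearing governs)

Bolt shear: A_b = π(1)²/4 = 0.7854 in². φR_n = 0.75 × 68 × 0.7854 × 3 × 2 = 240.3 kips.
Bearing (0.625 in plate, F_u = 65 ksi): end bolts L_c = 2.125 − 1.125/2 = 1.5625, R_n = min(1.2×1.5625×0.625×65, 2.4×1×0.625×65) = 76.172 kips/bolt; interior L_c = 3.125 − 1.125 = 2, R_n = 97.5 kips/bolt. φR_n = 0.75 × (1×76.172 + 2×97.5) = 203.4 kips.
Governing: min(240.3, 203.4) = 203.4 kips → bearing.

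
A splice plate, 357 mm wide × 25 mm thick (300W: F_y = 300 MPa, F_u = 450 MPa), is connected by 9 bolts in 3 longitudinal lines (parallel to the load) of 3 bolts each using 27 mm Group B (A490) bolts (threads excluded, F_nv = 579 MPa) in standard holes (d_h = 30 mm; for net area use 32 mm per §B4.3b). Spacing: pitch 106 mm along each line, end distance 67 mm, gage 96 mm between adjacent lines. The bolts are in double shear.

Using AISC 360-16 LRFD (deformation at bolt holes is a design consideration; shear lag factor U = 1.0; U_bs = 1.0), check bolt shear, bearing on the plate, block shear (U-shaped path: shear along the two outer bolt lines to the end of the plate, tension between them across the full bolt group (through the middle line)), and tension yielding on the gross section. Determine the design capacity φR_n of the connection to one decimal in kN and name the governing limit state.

2409.8 kN (gross-section yield governs)

Bolt shear: A_b = π(27)²/4 = 572.56 mm². φR_n = 0.75 × 579 × 572.56 × 9 × 2 = 4475.4 kN.
Bearing (25 mm plate, F_u = 450 MPa): end bolts L_c = 67 − 30/2 = 52, R_n = min(1.2×52×25×450, 2.4×27×25×450) = 702 kN/bolt; interior L_c = 106 − 30 = 76, R_n = 729 kN/bolt. φR_n = 0.75 × (3×702 + 6×729) = 4860.0 kN.
Block shear: shear path 2×[67+2×106] = 2×279 mm, A_gv = 13950, A_nv = 2×(279 − 2.5×32)×25 = 9950 mm²; tension across gage: (192 − 2×32)×25 = 3200 mm². R_n = min(0.6×450×9950, 0.6×300×13950) + 1.0×450×3200 = min(2686.5, 2511) + 1440 = 3951 kN. φR_n = 0.75 × 3951 = 2963.3 kN.
Tension yield (gross): A_g = 357×25 = 8925 mm². φR_n = 0.90 × 300 × 8925 = 2409.8 kN.
Governing: min(4475.4, 4860.0, 2963.3, 2409.8) = 2409.8 kN → gross-section yield.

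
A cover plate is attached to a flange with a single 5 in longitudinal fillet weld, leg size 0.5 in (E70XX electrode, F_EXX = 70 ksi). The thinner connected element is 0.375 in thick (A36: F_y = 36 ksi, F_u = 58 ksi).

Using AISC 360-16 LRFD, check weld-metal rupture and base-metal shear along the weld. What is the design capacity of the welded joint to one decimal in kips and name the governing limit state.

Weld metal: throat = 0.707×0.5 = 0.3535 in, L = 5 in. φR_n = 0.75 × 0.6 × 70 × 0.3535 × 5 = 55.7 kips.
Base metal shear (0.375 in plate): yield φR_n = 1.0×0.6×36×0.375×5 = 40.5 kips; rupture φR_n = 0.75×0.6×58×0.375×5 = 48.9 kips; take 40.5 kips (yield).
Governing: min(55.7, 40.5) = 40.5 kips → base-metal shear.

40.5 kips (base-metal shear governs)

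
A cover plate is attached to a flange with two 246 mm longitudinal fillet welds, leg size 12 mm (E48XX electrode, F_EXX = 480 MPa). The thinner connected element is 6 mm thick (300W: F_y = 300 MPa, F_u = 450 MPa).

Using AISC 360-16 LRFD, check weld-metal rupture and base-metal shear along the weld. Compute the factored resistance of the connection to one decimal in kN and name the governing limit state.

Weld metal: throat = 0.707×12 = 8.484 mm, L = 2×246 = 492 mm. φR_n = 0.75 × 0.6 × 480 × 8.484 × 492 = 901.6 kN.
Base metal shear (6 mm plate): yield φR_n = 1.0×0.6×300×6×492 = 531.4 kN; rupture φR_n = 0.75×0.6×450×6×492 = 597.8 kN; take 531.4 kN (yield).
Governing: min(901.6, 531.4) = 531.4 kN → base-metal shear.

531.4 kN (base-metal shear governs)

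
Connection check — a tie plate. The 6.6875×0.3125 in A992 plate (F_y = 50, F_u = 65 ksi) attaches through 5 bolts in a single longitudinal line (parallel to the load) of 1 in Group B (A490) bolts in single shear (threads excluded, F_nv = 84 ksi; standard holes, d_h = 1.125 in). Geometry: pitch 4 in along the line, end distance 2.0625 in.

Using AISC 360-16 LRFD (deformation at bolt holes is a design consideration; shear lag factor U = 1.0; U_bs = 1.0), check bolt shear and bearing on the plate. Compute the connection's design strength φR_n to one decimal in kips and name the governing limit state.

173.7 kips (bearing governs)

Bolt shear: A_b = π(1)²/4 = 0.7854 in². φR_n = 0.75 × 84 × 0.7854 × 5 × 1 = 247.4 kips.
Bearing (0.3125 in plate, F_u = 65 ksi): end bolts L_c = 2.0625 − 1.125/2 = 1.5, R_n = min(1.2×1.5×0.3125×65, 2.4×1×0.3125×65) = 36.563 kips/bolt; interior L_c = 4 − 1.125 = 2.875, R_n = 48.75 kips/bolt. φR_n = 0.75 × (1×36.563 + 4×48.75) = 173.7 kips.
Governing: min(247.4, 173.7) = 173.7 kips → bearing.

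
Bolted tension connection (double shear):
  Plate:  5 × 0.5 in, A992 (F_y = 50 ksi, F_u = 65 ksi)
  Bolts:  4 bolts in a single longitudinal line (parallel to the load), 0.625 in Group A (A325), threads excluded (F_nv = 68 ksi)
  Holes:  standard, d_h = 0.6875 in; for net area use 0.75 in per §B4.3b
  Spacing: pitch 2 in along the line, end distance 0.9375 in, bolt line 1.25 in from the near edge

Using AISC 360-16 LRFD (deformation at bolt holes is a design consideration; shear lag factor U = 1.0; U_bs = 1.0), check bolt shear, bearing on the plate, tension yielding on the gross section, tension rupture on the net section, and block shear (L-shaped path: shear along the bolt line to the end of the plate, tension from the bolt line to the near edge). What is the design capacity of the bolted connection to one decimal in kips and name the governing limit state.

Bolt shear: A_b = π(0.625)²/4 = 0.3068 in². φR_n = 0.75 × 68 × 0.3068 × 4 × 2 = 125.2 kips.
Bearing (0.5 in plate, F_u = 65 ksi): end bolts L_c = 0.9375 − 0.6875/2 = 0.59375, R_n = min(1.2×0.59375×0.5×65, 2.4×0.625×0.5×65) = 23.156 kips/bolt; interior L_c = 2 − 0.6875 = 1.3125, R_n = 48.75 kips/bolt. φR_n = 0.75 × (1×23.156 + 3×48.75) = 127.1 kips.
Tension yield (gross): A_g = 5×0.5 = 2.5 in². φR_n = 0.90 × 50 × 2.5 = 112.5 kips.
Tension rupture (net): A_n = (5 − 1×0.75)×0.5 = 2.125 in² (U = 1.0, A_e = A_n). φR_n = 0.75 × 65 × 2.125 = 103.6 kips.
Block shear: shear path 1×[0.9375+3×2] = 1×6.9375 in, A_gv = 3.4688, A_nv = 1×(6.9375 − 3.5×0.75)×0.5 = 2.1563 in²; tension to near edge: (1.25 − 0.5×0.75)×0.5 = 0.4375 in². R_n = min(0.6×65×2.1563, 0.6×50×3.4688) + 1.0×65×0.4375 = min(84.096, 104.06) + 28.438 = 112.53 kips. φR_n = 0.75 × 112.53 = 84.4 kips.
Governing: min(125.2, 127.1, 112.5, 103.6, 84.4) = 84.4 kips → block shear.

84.4 kips (block shear governs)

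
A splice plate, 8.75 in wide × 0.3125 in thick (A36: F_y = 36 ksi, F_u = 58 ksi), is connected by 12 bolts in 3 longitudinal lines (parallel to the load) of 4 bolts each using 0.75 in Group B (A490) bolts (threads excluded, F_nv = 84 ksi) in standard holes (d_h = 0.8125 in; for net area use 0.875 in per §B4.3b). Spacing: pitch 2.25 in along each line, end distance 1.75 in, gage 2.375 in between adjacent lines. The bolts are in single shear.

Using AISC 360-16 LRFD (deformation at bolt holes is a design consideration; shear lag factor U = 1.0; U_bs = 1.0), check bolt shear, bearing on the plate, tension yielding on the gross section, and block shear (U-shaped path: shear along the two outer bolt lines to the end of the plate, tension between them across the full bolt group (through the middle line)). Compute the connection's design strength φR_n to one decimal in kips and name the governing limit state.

Bolt shear: A_b = π(0.75)²/4 = 0.44179 in². φR_n = 0.75 × 84 × 0.44179 × 12 × 1 = 334.0 kips.
Bearing (0.3125 in plate, F_u = 58 ksi): end bolts L_c = 1.75 − 0.8125/2 = 1.34375, R_n = min(1.2×1.34375×0.3125×58, 2.4×0.75×0.3125×58) = 29.227 kips/bolt; interior L_c = 2.25 − 0.8125 = 1.4375, R_n = 31.266 kips/bolt. φR_n = 0.75 × (3×29.227 + 9×31.266) = 276.8 kips.
Tension yield (gross): A_g = 8.75×0.3125 = 2.7344 in². φR_n = 0.90 × 36 × 2.7344 = 88.6 kips.
Block shear: shear path 2×[1.75+3×2.25] = 2×8.5 in, A_gv = 5.3125, A_nv = 2×(8.5 − 3.5×0.875)×0.3125 = 3.3984 in²; tension across gage: (4.75 − 2×0.875)×0.3125 = 0.9375 in². R_n = min(0.6×58×3.3984, 0.6×36×5.3125) + 1.0×58×0.9375 = min(118.26, 114.75) + 54.375 = 169.13 kips. φR_n = 0.75 × 169.13 = 126.8 kips.
Governing: min(334.0, 276.8, 88.6, 126.8) = 88.6 kips → gross-section yield.

88.6 kips (gross-section yield governs)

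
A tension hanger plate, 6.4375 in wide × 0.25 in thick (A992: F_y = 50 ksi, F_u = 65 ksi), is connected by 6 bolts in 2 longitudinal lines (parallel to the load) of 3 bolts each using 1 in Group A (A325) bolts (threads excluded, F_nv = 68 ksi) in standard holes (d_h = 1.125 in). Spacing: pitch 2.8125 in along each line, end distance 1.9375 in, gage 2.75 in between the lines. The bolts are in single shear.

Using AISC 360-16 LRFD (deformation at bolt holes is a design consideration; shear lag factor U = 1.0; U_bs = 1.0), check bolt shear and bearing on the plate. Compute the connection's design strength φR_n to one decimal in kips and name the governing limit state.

Bolt shear: A_b = π(1)²/4 = 0.7854 in². φR_n = 0.75 × 68 × 0.7854 × 6 × 1 = 240.3 kips.
Bearing (0.25 in plate, F_u = 65 ksi): end bolts L_c = 1.9375 − 1.125/2 = 1.375, R_n = min(1.2×1.375×0.25×65, 2.4×1×0.25×65) = 26.813 kips/bolt; interior L_c = 2.8125 − 1.125 = 1.6875, R_n = 32.906 kips/bolt. φR_n = 0.75 × (2×26.813 + 4×32.906) = 138.9 kips.
Governing: min(240.3, 138.9) = 138.9 kips → bearing.

138.9 kips (bearing governs)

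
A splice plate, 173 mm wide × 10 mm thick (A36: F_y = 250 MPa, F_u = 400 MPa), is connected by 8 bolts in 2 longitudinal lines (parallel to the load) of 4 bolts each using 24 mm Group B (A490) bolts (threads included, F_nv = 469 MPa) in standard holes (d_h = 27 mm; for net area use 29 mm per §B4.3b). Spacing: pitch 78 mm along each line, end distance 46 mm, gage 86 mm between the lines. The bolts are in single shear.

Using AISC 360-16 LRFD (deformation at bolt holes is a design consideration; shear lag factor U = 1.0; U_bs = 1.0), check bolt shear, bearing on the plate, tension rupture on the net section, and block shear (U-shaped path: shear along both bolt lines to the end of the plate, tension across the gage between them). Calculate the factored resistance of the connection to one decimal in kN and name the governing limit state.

345.0 kN (net-section rupture governs)

Bolt shear: A_b = π(24)²/4 = 452.39 mm². φR_n = 0.75 × 469 × 452.39 × 8 × 1 = 1273.0 kN.
Bearing (10 mm plate, F_u = 400 MPa): end bolts L_c = 46 − 27/2 = 32.5, R_n = min(1.2×32.5×10×400, 2.4×24×10×400) = 156 kN/bolt; interior L_c = 78 − 27 = 51, R_n = 230.4 kN/bolt. φR_n = 0.75 × (2×156 + 6×230.4) = 1270.8 kN.
Tension rupture (net): A_n = (173 − 2×29)×10 = 1150 mm² (U = 1.0, A_e = A_n). φR_n = 0.75 × 400 × 1150 = 345.0 kN.
Block shear: shear path 2×[46+3×78] = 2×280 mm, A_gv = 5600, A_nv = 2×(280 − 3.5×29)×10 = 3570 mm²; tension across gage: (86 − 1×29)×10 = 570 mm². R_n = min(0.6×400×3570, 0.6×250×5600) + 1.0×400×570 = min(856.8, 840) + 228 = 1068 kN. φR_n = 0.75 × 1068 = 801.0 kN.
Governing: min(1273.0, 1270.8, 345.0, 801.0) = 345.0 kN → net-section rupture.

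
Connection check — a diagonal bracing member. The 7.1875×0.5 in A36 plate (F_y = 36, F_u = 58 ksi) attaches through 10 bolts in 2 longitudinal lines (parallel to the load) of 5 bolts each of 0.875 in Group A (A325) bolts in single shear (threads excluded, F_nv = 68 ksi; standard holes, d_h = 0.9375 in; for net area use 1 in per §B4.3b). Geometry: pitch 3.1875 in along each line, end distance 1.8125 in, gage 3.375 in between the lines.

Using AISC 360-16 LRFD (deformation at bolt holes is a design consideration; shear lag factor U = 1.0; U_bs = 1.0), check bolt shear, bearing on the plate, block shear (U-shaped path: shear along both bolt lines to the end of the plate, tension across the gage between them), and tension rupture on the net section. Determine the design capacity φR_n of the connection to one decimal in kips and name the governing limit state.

112.8 kips (net-section rupture governs)

Bolt shear: A_b = π(0.875)²/4 = 0.60132 in². φR_n = 0.75 × 68 × 0.60132 × 10 × 1 = 306.7 kips.
Bearing (0.5 in plate, F_u = 58 ksi): end bolts L_c = 1.8125 − 0.9375/2 = 1.34375, R_n = min(1.2×1.34375×0.5×58, 2.4×0.875×0.5×58) = 46.763 kips/bolt; interior L_c = 3.1875 − 0.9375 = 2.25, R_n = 60.9 kips/bolt. φR_n = 0.75 × (2×46.763 + 8×60.9) = 435.5 kips.
Block shear: shear path 2×[1.8125+4×3.1875] = 2×14.5625 in, A_gv = 14.563, A_nv = 2×(14.5625 − 4.5×1)×0.5 = 10.063 in²; tension across gage: (3.375 − 1×1)×0.5 = 1.1875 in². R_n = min(0.6×58×10.063, 0.6×36×14.563) + 1.0×58×1.1875 = min(350.19, 314.56) + 68.875 = 383.44 kips. φR_n = 0.75 × 383.44 = 287.6 kips.
Tension rupture (net): A_n = (7.1875 − 2×1)×0.5 = 2.5938 in² (U = 1.0, A_e = A_n). φR_n = 0.75 × 58 × 2.5938 = 112.8 kips.
Governing: min(306.7, 435.5, 287.6, 112.8) = 112.8 kips → net-section rupture.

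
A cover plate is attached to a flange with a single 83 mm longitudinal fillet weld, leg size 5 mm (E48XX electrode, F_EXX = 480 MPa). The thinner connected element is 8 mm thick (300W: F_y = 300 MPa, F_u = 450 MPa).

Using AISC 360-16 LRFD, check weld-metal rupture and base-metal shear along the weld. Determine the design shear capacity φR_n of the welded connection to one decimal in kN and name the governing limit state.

63.4 kN (weld metal governs)

Weld metal: throat = 0.707×5 = 3.535 mm, L = 83 mm. φR_n = 0.75 × 0.6 × 480 × 3.535 × 83 = 63.4 kN.
Base metal shear (8 mm plate): yield φR_n = 1.0×0.6×300×8×83 = 119.5 kN; rupture φR_n = 0.75×0.6×450×8×83 = 134.5 kN; take 119.5 kN (yield).
Governing: min(63.4, 119.5) = 63.4 kN → weld metal.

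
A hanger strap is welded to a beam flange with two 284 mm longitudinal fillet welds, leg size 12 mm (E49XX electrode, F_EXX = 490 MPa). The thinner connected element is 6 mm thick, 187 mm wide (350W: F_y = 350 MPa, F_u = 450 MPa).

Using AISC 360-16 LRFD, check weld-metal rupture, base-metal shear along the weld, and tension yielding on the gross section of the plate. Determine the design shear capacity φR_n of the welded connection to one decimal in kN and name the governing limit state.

Weld metal: throat = 0.707×12 = 8.484 mm, L = 2×284 = 568 mm. φR_n = 0.75 × 0.6 × 490 × 8.484 × 568 = 1062.6 kN.
Base metal shear (6 mm plate): yield φR_n = 1.0×0.6×350×6×568 = 715.7 kN; rupture φR_n = 0.75×0.6×450×6×568 = 690.1 kN; take 690.1 kN (rupture).
Tension yield (gross): A_g = 187×6 = 1122 mm². φR_n = 0.90 × 350 × 1122 = 353.4 kN.
Governing: min(1062.6, 690.1, 353.4) = 353.4 kN → gross-section yield.

353.4 kN (gross-section yield governs)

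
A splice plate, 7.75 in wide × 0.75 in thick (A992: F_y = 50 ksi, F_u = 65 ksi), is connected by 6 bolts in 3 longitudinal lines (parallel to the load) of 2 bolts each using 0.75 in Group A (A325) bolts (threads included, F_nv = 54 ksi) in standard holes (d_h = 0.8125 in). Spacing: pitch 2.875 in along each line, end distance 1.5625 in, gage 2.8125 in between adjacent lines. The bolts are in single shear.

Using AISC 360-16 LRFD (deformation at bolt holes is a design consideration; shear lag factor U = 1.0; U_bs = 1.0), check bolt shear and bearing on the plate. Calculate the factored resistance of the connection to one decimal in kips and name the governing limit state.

107.4 kips (bolt shear governs)

Bolt shear: A_b = π(0.75)²/4 = 0.44179 in². φR_n = 0.75 × 54 × 0.44179 × 6 × 1 = 107.4 kips.
Bearing (0.75 in plate, F_u = 65 ksi): end bolts L_c = 1.5625 − 0.8125/2 = 1.15625, R_n = min(1.2×1.15625×0.75×65, 2.4×0.75×0.75×65) = 67.641 kips/bolt; interior L_c = 2.875 − 0.8125 = 2.0625, R_n = 87.75 kips/bolt. φR_n = 0.75 × (3×67.641 + 3×87.75) = 349.6 kips.
Governing: min(107.4, 349.6) = 107.4 kips → bolt shear.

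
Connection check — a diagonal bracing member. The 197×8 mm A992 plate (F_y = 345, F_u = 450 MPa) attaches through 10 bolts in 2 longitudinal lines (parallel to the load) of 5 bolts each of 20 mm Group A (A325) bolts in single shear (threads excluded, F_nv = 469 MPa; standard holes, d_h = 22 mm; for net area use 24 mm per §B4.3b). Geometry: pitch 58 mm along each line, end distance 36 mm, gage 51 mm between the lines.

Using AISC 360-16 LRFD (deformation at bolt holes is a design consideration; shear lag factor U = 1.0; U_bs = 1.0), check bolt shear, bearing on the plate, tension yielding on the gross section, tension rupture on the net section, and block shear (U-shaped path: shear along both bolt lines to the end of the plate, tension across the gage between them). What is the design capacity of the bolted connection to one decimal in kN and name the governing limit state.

Bolt shear: A_b = π(20)²/4 = 314.16 mm². φR_n = 0.75 × 469 × 314.16 × 10 × 1 = 1105.1 kN.
Bearing (8 mm plate, F_u = 450 MPa): end bolts L_c = 36 − 22/2 = 25, R_n = min(1.2×25×8×450, 2.4×20×8×450) = 108 kN/bolt; interior L_c = 58 − 22 = 36, R_n = 155.52 kN/bolt. φR_n = 0.75 × (2×108 + 8×155.52) = 1095.1 kN.
Tension yield (gross): A_g = 197×8 = 1576 mm². φR_n = 0.90 × 345 × 1576 = 489.3 kN.
Tension rupture (net): A_n = (197 − 2×24)×8 = 1192 mm² (U = 1.0, A_e = A_n). φR_n = 0.75 × 450 × 1192 = 402.3 kN.
Block shear: shear path 2×[36+4×58] = 2×268 mm, A_gv = 4288, A_nv = 2×(268 − 4.5×24)×8 = 2560 mm²; tension across gage: (51 − 1×24)×8 = 216 mm². R_n = min(0.6×450×2560, 0.6×345×4288) + 1.0×450×216 = min(691.2, 887.62) + 97.2 = 788.4 kN. φR_n = 0.75 × 788.4 = 591.3 kN.
Governing: min(1105.1, 1095.1, 489.3, 402.3, 591.3) = 402.3 kN → net-section rupture.

402.3 kN (net-section rupture governs)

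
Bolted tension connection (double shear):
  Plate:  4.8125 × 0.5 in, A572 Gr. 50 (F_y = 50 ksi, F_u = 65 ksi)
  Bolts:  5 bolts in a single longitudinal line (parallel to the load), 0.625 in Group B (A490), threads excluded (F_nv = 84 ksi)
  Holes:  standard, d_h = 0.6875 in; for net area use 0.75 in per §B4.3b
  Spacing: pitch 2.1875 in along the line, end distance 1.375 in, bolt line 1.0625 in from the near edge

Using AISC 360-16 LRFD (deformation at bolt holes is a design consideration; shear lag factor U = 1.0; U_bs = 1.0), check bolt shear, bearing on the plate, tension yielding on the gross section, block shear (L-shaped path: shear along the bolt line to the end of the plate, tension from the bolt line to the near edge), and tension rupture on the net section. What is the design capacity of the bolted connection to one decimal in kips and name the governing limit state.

Bolt shear: A_b = π(0.625)²/4 = 0.3068 in². φR_n = 0.75 × 84 × 0.3068 × 5 × 2 = 193.3 kips.
Bearing (0.5 in plate, F_u = 65 ksi): end bolts L_c = 1.375 − 0.6875/2 = 1.03125, R_n = min(1.2×1.03125×0.5×65, 2.4×0.625×0.5×65) = 40.219 kips/bolt; interior L_c = 2.1875 − 0.6875 = 1.5, R_n = 48.75 kips/bolt. φR_n = 0.75 × (1×40.219 + 4×48.75) = 176.4 kips.
Tension yield (gross): A_g = 4.8125×0.5 = 2.4063 in². φR_n = 0.90 × 50 × 2.4063 = 108.3 kips.
Block shear: shear path 1×[1.375+4×2.1875] = 1×10.125 in, A_gv = 5.0625, A_nv = 1×(10.125 − 4.5×0.75)×0.5 = 3.375 in²; tension to near edge: (1.0625 − 0.5×0.75)×0.5 = 0.34375 in². R_n = min(0.6×65×3.375, 0.6×50×5.0625) + 1.0×65×0.34375 = min(131.63, 151.88) + 22.344 = 153.97 kips. φR_n = 0.75 × 153.97 = 115.5 kips.
Tension rupture (net): A_n = (4.8125 − 1×0.75)×0.5 = 2.0313 in² (U = 1.0, A_e = A_n). φR_n = 0.75 × 65 × 2.0313 = 99.0 kips.
Governing: min(193.3, 176.4, 108.3, 115.5, 99.0) = 99.0 kips → net-section rupture.

99.0 kips (net-section rupture governs)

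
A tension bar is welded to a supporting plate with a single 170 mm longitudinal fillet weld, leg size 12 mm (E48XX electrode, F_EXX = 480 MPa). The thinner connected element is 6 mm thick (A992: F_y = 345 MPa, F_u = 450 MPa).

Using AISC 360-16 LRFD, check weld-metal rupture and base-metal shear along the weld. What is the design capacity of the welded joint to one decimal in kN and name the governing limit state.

206.6 kN (base-metal shear governs)

Weld metal: throat = 0.707×12 = 8.484 mm, L = 170 mm. φR_n = 0.75 × 0.6 × 480 × 8.484 × 170 = 311.5 kN.
Base metal shear (6 mm plate): yield φR_n = 1.0×0.6×345×6×170 = 211.1 kN; rupture φR_n = 0.75×0.6×450×6×170 = 206.6 kN; take 206.6 kN (rupture).
Governing: min(311.5, 206.6) = 206.6 kN → base-metal shear.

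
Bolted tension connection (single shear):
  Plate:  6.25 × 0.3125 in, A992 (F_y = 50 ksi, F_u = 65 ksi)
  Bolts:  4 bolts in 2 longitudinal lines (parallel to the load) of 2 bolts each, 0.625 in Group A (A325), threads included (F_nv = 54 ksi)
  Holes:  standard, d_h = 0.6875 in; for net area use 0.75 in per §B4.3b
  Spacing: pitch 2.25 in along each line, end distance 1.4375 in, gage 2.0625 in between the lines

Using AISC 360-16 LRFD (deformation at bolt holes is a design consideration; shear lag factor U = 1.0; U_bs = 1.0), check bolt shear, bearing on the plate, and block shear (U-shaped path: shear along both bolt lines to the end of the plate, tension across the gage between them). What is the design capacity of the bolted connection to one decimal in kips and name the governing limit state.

Bolt shear: A_b = π(0.625)²/4 = 0.3068 in². φR_n = 0.75 × 54 × 0.3068 × 4 × 1 = 49.7 kips.
Bearing (0.3125 in plate, F_u = 65 ksi): end bolts L_c = 1.4375 − 0.6875/2 = 1.09375, R_n = min(1.2×1.09375×0.3125×65, 2.4×0.625×0.3125×65) = 26.66 kips/bolt; interior L_c = 2.25 − 0.6875 = 1.5625, R_n = 30.469 kips/bolt. φR_n = 0.75 × (2×26.66 + 2×30.469) = 85.7 kips.
Block shear: shear path 2×[1.4375+1×2.25] = 2×3.6875 in, A_gv = 2.3047, A_nv = 2×(3.6875 − 1.5×0.75)×0.3125 = 1.6016 in²; tension across gage: (2.0625 − 1×0.75)×0.3125 = 0.41016 in². R_n = min(0.6×65×1.6016, 0.6×50×2.3047) + 1.0×65×0.41016 = min(62.462, 69.141) + 26.66 = 89.122 kips. φR_n = 0.75 × 89.122 = 66.8 kips.
Governing: min(49.7, 85.7, 66.8) = 49.7 kips → bolt shear.

49.7 kips (bolt shear governs)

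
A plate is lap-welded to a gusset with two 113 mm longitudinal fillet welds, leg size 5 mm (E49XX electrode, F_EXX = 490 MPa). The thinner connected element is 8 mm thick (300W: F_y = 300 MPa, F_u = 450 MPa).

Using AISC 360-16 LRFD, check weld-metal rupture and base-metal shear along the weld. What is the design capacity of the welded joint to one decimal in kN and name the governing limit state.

Weld metal: throat = 0.707×5 = 3.535 mm, L = 2×113 = 226 mm. φR_n = 0.75 × 0.6 × 490 × 3.535 × 226 = 176.2 kN.
Base metal shear (8 mm plate): yield φR_n = 1.0×0.6×300×8×226 = 325.4 kN; rupture φR_n = 0.75×0.6×450×8×226 = 366.1 kN; take 325.4 kN (yield).
Governing: min(176.2, 325.4) = 176.2 kN → weld metal.

176.2 kN (weld metal governs)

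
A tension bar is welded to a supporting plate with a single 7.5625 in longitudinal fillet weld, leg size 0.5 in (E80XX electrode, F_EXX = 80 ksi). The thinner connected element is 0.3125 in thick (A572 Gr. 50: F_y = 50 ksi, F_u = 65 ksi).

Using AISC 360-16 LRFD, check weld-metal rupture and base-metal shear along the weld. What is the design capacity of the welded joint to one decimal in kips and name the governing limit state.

Weld metal: throat = 0.707×0.5 = 0.3535 in, L = 7.5625 in. φR_n = 0.75 × 0.6 × 80 × 0.3535 × 7.5625 = 96.2 kips.
Base metal shear (0.3125 in plate): yield φR_n = 1.0×0.6×50×0.3125×7.5625 = 70.9 kips; rupture φR_n = 0.75×0.6×65×0.3125×7.5625 = 69.1 kips; take 69.1 kips (rupture).
Governing: min(96.2, 69.1) = 69.1 kips → base-metal shear.

69.1 kips (base-metal shear governs)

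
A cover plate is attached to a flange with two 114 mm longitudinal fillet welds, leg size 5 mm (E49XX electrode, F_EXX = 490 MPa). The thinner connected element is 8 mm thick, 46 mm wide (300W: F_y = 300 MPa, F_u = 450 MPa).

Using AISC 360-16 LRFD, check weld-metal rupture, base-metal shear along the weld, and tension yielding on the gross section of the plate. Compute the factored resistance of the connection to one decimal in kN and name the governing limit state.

99.4 kN (gross-section yield governs)

Weld metal: throat = 0.707×5 = 3.535 mm, L = 2×114 = 228 mm. φR_n = 0.75 × 0.6 × 490 × 3.535 × 228 = 177.7 kN.
Base metal shear (8 mm plate): yield φR_n = 1.0×0.6×300×8×228 = 328.3 kN; rupture φR_n = 0.75×0.6×450×8×228 = 369.4 kN; take 328.3 kN (yield).
Tension yield (gross): A_g = 46×8 = 368 mm². φR_n = 0.90 × 300 × 368 = 99.4 kN.
Governing: min(177.7, 328.3, 99.4) = 99.4 kN → gross-section yield.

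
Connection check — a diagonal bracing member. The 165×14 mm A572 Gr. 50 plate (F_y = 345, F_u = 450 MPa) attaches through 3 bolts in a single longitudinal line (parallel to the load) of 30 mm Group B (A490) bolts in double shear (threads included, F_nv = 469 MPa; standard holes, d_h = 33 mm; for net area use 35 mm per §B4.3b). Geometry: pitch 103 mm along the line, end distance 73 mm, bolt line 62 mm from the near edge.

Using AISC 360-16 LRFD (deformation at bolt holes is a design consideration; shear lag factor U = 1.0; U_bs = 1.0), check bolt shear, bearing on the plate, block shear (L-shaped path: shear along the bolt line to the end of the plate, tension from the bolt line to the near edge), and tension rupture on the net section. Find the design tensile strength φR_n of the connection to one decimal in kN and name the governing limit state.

614.3 kN (net-section rupture governs)

Bolt shear: A_b = π(30)²/4 = 706.86 mm². φR_n = 0.75 × 469 × 706.86 × 3 × 2 = 1491.8 kN.
Bearing (14 mm plate, F_u = 450 MPa): end bolts L_c = 73 − 33/2 = 56.5, R_n = min(1.2×56.5×14×450, 2.4×30×14×450) = 427.14 kN/bolt; interior L_c = 103 − 33 = 70, R_n = 453.6 kN/bolt. φR_n = 0.75 × (1×427.14 + 2×453.6) = 1000.8 kN.
Block shear: shear path 1×[73+2×103] = 1×279 mm, A_gv = 3906, A_nv = 1×(279 − 2.5×35)×14 = 2681 mm²; tension to near edge: (62 − 0.5×35)×14 = 623 mm². R_n = min(0.6×450×2681, 0.6×345×3906) + 1.0×450×623 = min(723.87, 808.54) + 280.35 = 1004.2 kN. φR_n = 0.75 × 1004.2 = 753.2 kN.
Tension rupture (net): A_n = (165 − 1×35)×14 = 1820 mm² (U = 1.0, A_e = A_n). φR_n = 0.75 × 450 × 1820 = 614.3 kN.
Governing: min(1491.8, 1000.8, 753.2, 614.3) = 614.3 kN → net-section rupture.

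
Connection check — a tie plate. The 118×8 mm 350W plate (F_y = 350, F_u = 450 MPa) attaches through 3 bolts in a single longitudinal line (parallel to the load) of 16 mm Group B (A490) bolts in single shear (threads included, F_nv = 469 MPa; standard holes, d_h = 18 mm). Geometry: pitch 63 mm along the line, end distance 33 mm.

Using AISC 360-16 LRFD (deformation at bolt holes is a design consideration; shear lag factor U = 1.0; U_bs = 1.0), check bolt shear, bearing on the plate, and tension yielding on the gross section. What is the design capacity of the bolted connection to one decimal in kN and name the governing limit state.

Bolt shear: A_b = π(16)²/4 = 201.06 mm². φR_n = 0.75 × 469 × 201.06 × 3 × 1 = 212.2 kN.
Bearing (8 mm plate, F_u = 450 MPa): end bolts L_c = 33 − 18/2 = 24, R_n = min(1.2×24×8×450, 2.4×16×8×450) = 103.68 kN/bolt; interior L_c = 63 − 18 = 45, R_n = 138.24 kN/bolt. φR_n = 0.75 × (1×103.68 + 2×138.24) = 285.1 kN.
Tension yield (gross): A_g = 118×8 = 944 mm². φR_n = 0.90 × 350 × 944 = 297.4 kN.
Governing: min(212.2, 285.1, 297.4) = 212.2 kN → bolt shear.

212.2 kN (bolt shear governs)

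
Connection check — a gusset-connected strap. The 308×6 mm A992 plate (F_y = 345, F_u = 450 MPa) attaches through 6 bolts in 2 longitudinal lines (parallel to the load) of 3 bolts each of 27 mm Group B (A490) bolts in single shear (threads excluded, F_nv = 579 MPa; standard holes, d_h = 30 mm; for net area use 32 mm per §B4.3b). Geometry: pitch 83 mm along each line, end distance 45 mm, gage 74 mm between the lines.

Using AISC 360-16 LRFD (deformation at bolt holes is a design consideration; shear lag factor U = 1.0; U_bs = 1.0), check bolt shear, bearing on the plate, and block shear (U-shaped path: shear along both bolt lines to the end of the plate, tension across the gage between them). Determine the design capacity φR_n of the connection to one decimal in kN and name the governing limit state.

403.4 kN (block shear governs)

Bolt shear: A_b = π(27)²/4 = 572.56 mm². φR_n = 0.75 × 579 × 572.56 × 6 × 1 = 1491.8 kN.
Bearing (6 mm plate, F_u = 450 MPa): end bolts L_c = 45 − 30/2 = 30, R_n = min(1.2×30×6×450, 2.4×27×6×450) = 97.2 kN/bolt; interior L_c = 83 − 30 = 53, R_n = 171.72 kN/bolt. φR_n = 0.75 × (2×97.2 + 4×171.72) = 661.0 kN.
Block shear: shear path 2×[45+2×83] = 2×211 mm, A_gv = 2532, A_nv = 2×(211 − 2.5×32)×6 = 1572 mm²; tension across gage: (74 − 1×32)×6 = 252 mm². R_n = min(0.6×450×1572, 0.6×345×2532) + 1.0×450×252 = min(424.44, 524.12) + 113.4 = 537.84 kN. φR_n = 0.75 × 537.84 = 403.4 kN.
Governing: min(1491.8, 661.0, 403.4) = 403.4 kN → block shear.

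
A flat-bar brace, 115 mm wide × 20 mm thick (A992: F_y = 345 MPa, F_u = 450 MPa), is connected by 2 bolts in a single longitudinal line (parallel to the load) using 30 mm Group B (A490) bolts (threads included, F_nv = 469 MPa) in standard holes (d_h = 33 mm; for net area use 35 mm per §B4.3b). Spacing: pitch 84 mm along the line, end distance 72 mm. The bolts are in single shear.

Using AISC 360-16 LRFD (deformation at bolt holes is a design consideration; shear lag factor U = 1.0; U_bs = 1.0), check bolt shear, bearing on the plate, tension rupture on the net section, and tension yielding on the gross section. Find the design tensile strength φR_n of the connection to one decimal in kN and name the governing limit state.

Bolt shear: A_b = π(30)²/4 = 706.86 mm². φR_n = 0.75 × 469 × 706.86 × 2 × 1 = 497.3 kN.
Bearing (20 mm plate, F_u = 450 MPa): end bolts L_c = 72 − 33/2 = 55.5, R_n = min(1.2×55.5×20×450, 2.4×30×20×450) = 599.4 kN/bolt; interior L_c = 84 − 33 = 51, R_n = 550.8 kN/bolt. φR_n = 0.75 × (1×599.4 + 1×550.8) = 862.7 kN.
Tension rupture (net): A_n = (115 − 1×35)×20 = 1600 mm² (U = 1.0, A_e = A_n). φR_n = 0.75 × 450 × 1600 = 540.0 kN.
Tension yield (gross): A_g = 115×20 = 2300 mm². φR_n = 0.90 × 345 × 2300 = 714.2 kN.
Governing: min(497.3, 862.7, 540.0, 714.2) = 497.3 kN → bolt shear.

497.3 kN (bolt shear governs)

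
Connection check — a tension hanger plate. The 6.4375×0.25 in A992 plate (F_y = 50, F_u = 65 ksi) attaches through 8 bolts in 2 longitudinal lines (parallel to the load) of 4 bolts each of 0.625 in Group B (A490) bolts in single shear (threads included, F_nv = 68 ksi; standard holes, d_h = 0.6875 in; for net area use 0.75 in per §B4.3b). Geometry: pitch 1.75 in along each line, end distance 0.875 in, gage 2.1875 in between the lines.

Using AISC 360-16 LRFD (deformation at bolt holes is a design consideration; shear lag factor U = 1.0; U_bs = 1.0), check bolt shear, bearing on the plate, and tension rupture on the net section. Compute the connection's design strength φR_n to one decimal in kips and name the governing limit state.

60.2 kips (net-section rupture governs)

Bolt shear: A_b = π(0.625)²/4 = 0.3068 in². φR_n = 0.75 × 68 × 0.3068 × 8 × 1 = 125.2 kips.
Bearing (0.25 in plate, F_u = 65 ksi): end bolts L_c = 0.875 − 0.6875/2 = 0.53125, R_n = min(1.2×0.53125×0.25×65, 2.4×0.625×0.25×65) = 10.359 kips/bolt; interior L_c = 1.75 − 0.6875 = 1.0625, R_n = 20.719 kips/bolt. φR_n = 0.75 × (2×10.359 + 6×20.719) = 108.8 kips.
Tension rupture (net): A_n = (6.4375 − 2×0.75)×0.25 = 1.2344 in² (U = 1.0, A_e = A_n). φR_n = 0.75 × 65 × 1.2344 = 60.2 kips.
Governing: min(125.2, 108.8, 60.2) = 60.2 kips → net-section rupture.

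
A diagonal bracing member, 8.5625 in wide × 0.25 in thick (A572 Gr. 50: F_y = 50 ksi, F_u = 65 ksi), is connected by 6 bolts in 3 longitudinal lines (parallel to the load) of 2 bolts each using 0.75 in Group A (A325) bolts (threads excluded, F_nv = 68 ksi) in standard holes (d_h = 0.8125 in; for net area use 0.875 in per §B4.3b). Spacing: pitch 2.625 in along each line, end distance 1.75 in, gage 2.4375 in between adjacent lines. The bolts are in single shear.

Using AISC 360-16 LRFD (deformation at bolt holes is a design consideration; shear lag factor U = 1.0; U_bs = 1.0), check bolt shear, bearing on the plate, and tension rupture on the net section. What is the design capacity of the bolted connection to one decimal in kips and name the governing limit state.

Bolt shear: A_b = π(0.75)²/4 = 0.44179 in². φR_n = 0.75 × 68 × 0.44179 × 6 × 1 = 135.2 kips.
Bearing (0.25 in plate, F_u = 65 ksi): end bolts L_c = 1.75 − 0.8125/2 = 1.34375, R_n = min(1.2×1.34375×0.25×65, 2.4×0.75×0.25×65) = 26.203 kips/bolt; interior L_c = 2.625 − 0.8125 = 1.8125, R_n = 29.25 kips/bolt. φR_n = 0.75 × (3×26.203 + 3×29.25) = 124.8 kips.
Tension rupture (net): A_n = (8.5625 − 3×0.875)×0.25 = 1.4844 in² (U = 1.0, A_e = A_n). φR_n = 0.75 × 65 × 1.4844 = 72.4 kips.
Governing: min(135.2, 124.8, 72.4) = 72.4 kips → net-section rupture.

72.4 kips (net-section rupture governs)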